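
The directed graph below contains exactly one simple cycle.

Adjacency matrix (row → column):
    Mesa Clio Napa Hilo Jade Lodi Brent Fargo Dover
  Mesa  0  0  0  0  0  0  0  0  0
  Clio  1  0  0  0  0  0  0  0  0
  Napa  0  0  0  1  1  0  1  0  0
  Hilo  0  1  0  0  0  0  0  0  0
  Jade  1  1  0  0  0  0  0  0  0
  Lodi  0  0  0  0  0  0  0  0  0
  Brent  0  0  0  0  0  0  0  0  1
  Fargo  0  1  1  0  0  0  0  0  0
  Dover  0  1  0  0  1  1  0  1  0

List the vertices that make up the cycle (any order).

Napa, Brent, Dover, Fargo

DFS with gray/black marking from Fargo:
Fargo gray
  Clio gray
    Mesa gray
    Mesa black
  Clio black
  Napa gray
    Jade gray
      Jade→Mesa: Mesa black — skip
      Jade→Clio: Clio black — skip
    Jade black
    Brent gray
      Dover gray
        Lodi gray
        Lodi black
        Dover→Fargo: Fargo is gray → back edge
Back edge closes the cycle Fargo → Napa → Brent → Dover → Fargo; its vertices are {Napa, Brent, Dover, Fargo}.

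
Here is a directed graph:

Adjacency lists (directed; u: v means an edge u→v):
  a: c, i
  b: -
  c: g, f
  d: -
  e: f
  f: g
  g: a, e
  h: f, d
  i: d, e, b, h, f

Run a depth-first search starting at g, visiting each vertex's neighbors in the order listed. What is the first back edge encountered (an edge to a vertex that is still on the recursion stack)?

DFS from g (visiting each vertex's neighbors in the order listed); mark gray on enter, black on exit:
g gray
  a gray
    c gray
      c→g: g is gray → back edge
First back edge: c → g.

c->g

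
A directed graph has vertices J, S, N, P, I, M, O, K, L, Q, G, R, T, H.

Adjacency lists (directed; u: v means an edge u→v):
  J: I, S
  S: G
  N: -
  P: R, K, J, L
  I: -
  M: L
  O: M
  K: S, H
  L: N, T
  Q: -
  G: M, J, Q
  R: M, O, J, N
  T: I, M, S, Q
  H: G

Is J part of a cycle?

J is on a cycle iff J can reach itself via ≥1 edge.
J → S → G → J — yes.

Yes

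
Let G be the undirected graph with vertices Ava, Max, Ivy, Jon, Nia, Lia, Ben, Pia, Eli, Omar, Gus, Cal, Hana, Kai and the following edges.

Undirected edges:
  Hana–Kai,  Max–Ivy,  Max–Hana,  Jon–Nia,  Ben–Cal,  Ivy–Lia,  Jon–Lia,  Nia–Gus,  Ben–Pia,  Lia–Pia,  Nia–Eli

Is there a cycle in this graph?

DFS, tracking each vertex's parent; an edge to a visited non-parent vertex closes a cycle.
Start from Lia:
visit Lia (parent –)
  visit Jon (parent Lia)
    Jon–Lia: parent, skip
    visit Nia (parent Jon)
      Nia–Jon: parent, skip
      visit Eli (parent Nia)
        Eli–Nia: parent, skip
      visit Gus (parent Nia)
        Gus–Nia: parent, skip
  visit Ivy (parent Lia)
    visit Max (parent Ivy)
      Max–Ivy: parent, skip
      visit Hana (parent Max)
        visit Kai (parent Hana)
          Kai–Hana: parent, skip
        Hana–Max: parent, skip
    Ivy–Lia: parent, skip
  visit Pia (parent Lia)
    visit Ben (parent Pia)
      Ben–Pia: parent, skip
      visit Cal (parent Ben)
        Cal–Ben: parent, skip
    Pia–Lia: parent, skip
visit Ava (parent –)
visit Omar (parent –)
No non-parent visited neighbor found — the graph is a forest.

No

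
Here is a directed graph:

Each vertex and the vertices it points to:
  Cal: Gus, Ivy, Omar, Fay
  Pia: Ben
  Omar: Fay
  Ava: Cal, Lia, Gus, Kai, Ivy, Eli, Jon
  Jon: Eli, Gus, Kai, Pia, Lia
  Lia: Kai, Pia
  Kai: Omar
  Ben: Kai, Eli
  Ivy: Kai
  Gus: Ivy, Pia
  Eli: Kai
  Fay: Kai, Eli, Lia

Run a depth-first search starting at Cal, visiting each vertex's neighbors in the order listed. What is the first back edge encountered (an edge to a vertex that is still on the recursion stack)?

DFS from Cal (visiting each vertex's neighbors in the order listed); mark gray on enter, black on exit:
Cal gray
  Gus gray
    Ivy gray
      Kai gray
        Omar gray
          Fay gray
            Fay→Kai: Kai is gray → back edge
First back edge: Fay → Kai.

Fay→Kai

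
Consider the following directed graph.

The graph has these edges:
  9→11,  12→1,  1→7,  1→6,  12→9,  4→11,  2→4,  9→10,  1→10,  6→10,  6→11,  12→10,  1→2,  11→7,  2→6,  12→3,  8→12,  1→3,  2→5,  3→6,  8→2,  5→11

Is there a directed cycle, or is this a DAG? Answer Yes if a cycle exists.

DFS with white/gray/black marking, starting from 7:
7 gray
7 black
1 gray
  6 gray
    11 gray
      11→7: 7 black — skip
    11 black
    10 gray
    10 black
  6 black
  3 gray
    3→6: 6 black — skip
  3 black
  1→10: 10 black — skip
  2 gray
    4 gray
      4→11: 11 black — skip
    4 black
    2→6: 6 black — skip
    5 gray
      5→11: 11 black — skip
    5 black
  2 black
  1→7: 7 black — skip
1 black
8 gray
  8→2: 2 black — skip
  12 gray
    12→1: 1 black — skip
    12→10: 10 black — skip
    12→3: 3 black — skip
    9 gray
      9→10: 10 black — skip
      9→11: 11 black — skip
    9 black
  12 black
8 black
Every edge goes to a white or black vertex — no back edge, so the graph is acyclic.

No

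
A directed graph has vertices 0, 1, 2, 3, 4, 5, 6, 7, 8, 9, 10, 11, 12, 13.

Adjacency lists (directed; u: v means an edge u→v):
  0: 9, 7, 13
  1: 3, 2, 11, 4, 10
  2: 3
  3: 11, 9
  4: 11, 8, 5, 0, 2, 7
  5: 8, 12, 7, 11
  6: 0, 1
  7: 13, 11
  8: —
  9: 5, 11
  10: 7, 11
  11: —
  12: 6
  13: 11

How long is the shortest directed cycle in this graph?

5

For each vertex v, BFS finds the shortest path from v back to v.
The shortest such closed walk is 1 → 4 → 5 → 12 → 6 → 1, length 5.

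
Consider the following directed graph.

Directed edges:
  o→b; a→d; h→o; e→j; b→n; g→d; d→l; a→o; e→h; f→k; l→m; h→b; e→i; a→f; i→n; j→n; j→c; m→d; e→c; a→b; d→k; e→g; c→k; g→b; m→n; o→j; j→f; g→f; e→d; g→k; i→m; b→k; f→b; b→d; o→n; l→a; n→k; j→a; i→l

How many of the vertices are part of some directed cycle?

8

A vertex is on a directed cycle iff it belongs to a strongly connected component of size ≥ 2 (or has a self-loop).
The vertices on cycles are {a, b, d, f, j, l, m, o} — 8 in total.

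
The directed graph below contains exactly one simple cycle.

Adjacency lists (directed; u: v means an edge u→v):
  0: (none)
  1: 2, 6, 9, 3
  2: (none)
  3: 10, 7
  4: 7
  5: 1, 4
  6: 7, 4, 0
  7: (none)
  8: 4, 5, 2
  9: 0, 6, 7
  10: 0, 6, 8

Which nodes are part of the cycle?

1, 3, 5, 8, 10

DFS with gray/black marking from 8:
8 gray
  4 gray
    7 gray
    7 black
  4 black
  5 gray
    1 gray
      2 gray
      2 black
      6 gray
        6→7: 7 black — skip
        6→4: 4 black — skip
        0 gray
        0 black
      6 black
      9 gray
        9→0: 0 black — skip
        9→6: 6 black — skip
        9→7: 7 black — skip
      9 black
      3 gray
        10 gray
          10→0: 0 black — skip
          10→6: 6 black — skip
          10→8: 8 is gray → back edge
Back edge closes the cycle 8 → 5 → 1 → 3 → 10 → 8; its vertices are {1, 3, 5, 8, 10}.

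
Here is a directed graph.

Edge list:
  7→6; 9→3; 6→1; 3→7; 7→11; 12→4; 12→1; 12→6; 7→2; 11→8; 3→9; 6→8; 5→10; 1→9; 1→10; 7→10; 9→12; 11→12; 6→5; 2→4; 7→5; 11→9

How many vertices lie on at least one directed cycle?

7

A vertex is on a directed cycle iff it belongs to a strongly connected component of size ≥ 2 (or has a self-loop).
The vertices on cycles are {1, 3, 6, 7, 9, 11, 12} — 7 in total.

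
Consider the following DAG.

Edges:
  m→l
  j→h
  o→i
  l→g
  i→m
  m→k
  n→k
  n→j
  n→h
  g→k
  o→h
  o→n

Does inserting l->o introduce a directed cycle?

Yes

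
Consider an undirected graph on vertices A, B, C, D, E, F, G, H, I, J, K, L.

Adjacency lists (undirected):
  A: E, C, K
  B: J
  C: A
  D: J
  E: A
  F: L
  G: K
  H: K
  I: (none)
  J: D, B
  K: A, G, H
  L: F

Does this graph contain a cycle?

No

DFS, tracking each vertex's parent; an edge to a visited non-parent vertex closes a cycle.
Start from K:
visit K (parent –)
  visit A (parent K)
    visit E (parent A)
      E–A: parent, skip
    visit C (parent A)
      C–A: parent, skip
    A–K: parent, skip
  visit G (parent K)
    G–K: parent, skip
  visit H (parent K)
    H–K: parent, skip
visit B (parent –)
  visit J (parent B)
    visit D (parent J)
      D–J: parent, skip
    J–B: parent, skip
visit F (parent –)
  visit L (parent F)
    L–F: parent, skip
visit I (parent –)
No non-parent visited neighbor found — the graph is a forest.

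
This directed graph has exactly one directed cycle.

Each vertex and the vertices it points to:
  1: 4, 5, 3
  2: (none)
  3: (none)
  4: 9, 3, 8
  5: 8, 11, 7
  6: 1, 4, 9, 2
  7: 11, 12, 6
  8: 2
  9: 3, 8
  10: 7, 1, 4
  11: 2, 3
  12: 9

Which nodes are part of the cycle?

1, 5, 6, 7

DFS with gray/black marking from 7:
7 gray
  11 gray
    2 gray
    2 black
    3 gray
    3 black
  11 black
  12 gray
    9 gray
      9→3: 3 black — skip
      8 gray
        8→2: 2 black — skip
      8 black
    9 black
  12 black
  6 gray
    1 gray
      4 gray
        4→9: 9 black — skip
        4→3: 3 black — skip
        4→8: 8 black — skip
      4 black
      5 gray
        5→8: 8 black — skip
        5→11: 11 black — skip
        5→7: 7 is gray → back edge
Back edge closes the cycle 7 → 6 → 1 → 5 → 7; its vertices are {1, 5, 6, 7}.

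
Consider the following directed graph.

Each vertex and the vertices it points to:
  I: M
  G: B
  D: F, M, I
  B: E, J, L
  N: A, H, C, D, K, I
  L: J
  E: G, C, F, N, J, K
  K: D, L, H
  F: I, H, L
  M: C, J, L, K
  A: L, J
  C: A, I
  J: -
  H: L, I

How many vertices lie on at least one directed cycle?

10

A vertex is on a directed cycle iff it belongs to a strongly connected component of size ≥ 2 (or has a self-loop).
The vertices on cycles are {B, C, D, E, F, G, H, I, K, M} — 10 in total.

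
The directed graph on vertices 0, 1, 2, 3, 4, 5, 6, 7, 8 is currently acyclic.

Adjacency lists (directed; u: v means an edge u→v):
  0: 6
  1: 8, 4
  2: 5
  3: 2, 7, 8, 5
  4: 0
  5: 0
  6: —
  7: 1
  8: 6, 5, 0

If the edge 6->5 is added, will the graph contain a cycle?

Yes

Adding 6→5 creates a cycle iff 5 can already reach 6.
Path from 5: 5 → 0 → 6.
So 5 → … → 6 → 5 is a cycle.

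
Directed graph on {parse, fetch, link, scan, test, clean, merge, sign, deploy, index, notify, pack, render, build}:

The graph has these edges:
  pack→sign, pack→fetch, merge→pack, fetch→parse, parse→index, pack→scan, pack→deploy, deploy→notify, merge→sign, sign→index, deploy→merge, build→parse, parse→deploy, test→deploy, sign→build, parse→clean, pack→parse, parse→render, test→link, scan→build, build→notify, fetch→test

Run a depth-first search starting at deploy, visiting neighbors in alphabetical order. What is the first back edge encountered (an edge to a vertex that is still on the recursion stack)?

pack->deploy

DFS from deploy (visiting neighbors in alphabetical order); mark gray on enter, black on exit:
deploy gray
  merge gray
    pack gray
      pack→deploy: deploy is gray → back edge
First back edge: pack → deploy.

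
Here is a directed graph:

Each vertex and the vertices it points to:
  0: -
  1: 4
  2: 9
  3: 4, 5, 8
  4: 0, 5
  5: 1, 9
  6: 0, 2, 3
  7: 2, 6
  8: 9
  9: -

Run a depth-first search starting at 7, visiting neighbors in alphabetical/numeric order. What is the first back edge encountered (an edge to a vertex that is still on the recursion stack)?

1→4

DFS from 7 (visiting neighbors in alphabetical/numeric order); mark gray on enter, black on exit:
7 gray
  2 gray
    9 gray
    9 black
  2 black
  6 gray
    0 gray
    0 black
    6→2: 2 black — skip
    3 gray
      4 gray
        4→0: 0 black — skip
        5 gray
          1 gray
            1→4: 4 is gray → back edge
First back edge: 1 → 4.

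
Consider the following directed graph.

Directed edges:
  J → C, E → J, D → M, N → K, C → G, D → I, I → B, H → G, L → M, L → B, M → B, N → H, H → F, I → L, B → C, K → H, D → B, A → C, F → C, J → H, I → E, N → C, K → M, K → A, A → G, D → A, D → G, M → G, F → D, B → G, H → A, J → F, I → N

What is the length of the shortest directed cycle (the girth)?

For each vertex v, BFS finds the shortest path from v back to v.
The shortest such closed walk is I → E → J → F → D → I, length 5.

5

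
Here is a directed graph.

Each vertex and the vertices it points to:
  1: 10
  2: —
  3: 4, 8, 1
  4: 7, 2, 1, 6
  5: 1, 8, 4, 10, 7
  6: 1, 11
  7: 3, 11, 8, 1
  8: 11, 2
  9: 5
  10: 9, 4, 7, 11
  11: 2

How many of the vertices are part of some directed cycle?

A vertex is on a directed cycle iff it belongs to a strongly connected component of size ≥ 2 (or has a self-loop).
The vertices on cycles are {1, 3, 4, 5, 6, 7, 9, 10} — 8 in total.

8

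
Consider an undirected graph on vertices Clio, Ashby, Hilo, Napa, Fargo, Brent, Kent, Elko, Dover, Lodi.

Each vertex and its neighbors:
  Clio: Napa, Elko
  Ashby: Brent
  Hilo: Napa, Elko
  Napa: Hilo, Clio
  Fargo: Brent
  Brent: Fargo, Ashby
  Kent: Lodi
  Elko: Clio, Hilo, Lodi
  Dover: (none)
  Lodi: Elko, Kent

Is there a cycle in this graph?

Yes

DFS, tracking each vertex's parent; an edge to a visited non-parent vertex closes a cycle.
Start from Napa:
visit Napa (parent –)
  visit Hilo (parent Napa)
    Hilo–Napa: parent, skip
    visit Elko (parent Hilo)
      visit Clio (parent Elko)
        Clio–Napa: Napa visited and ≠ parent → cycle
Cycle: Napa – Hilo – Elko – Clio – Napa.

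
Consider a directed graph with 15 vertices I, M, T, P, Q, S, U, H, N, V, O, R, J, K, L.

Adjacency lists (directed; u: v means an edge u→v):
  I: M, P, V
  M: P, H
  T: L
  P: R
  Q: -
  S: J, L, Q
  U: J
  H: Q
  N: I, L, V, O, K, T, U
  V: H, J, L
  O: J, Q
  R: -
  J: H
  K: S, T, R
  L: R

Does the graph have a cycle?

No

DFS with white/gray/black marking, starting from J:
J gray
  H gray
    Q gray
    Q black
  H black
J black
I gray
  M gray
    P gray
      R gray
      R black
    P black
    M→H: H black — skip
  M black
  I→P: P black — skip
  V gray
    V→H: H black — skip
    V→J: J black — skip
    L gray
      L→R: R black — skip
    L black
  V black
I black
T gray
  T→L: L black — skip
T black
S gray
  S→J: J black — skip
  S→L: L black — skip
  S→Q: Q black — skip
S black
U gray
  U→J: J black — skip
U black
N gray
  N→I: I black — skip
  N→L: L black — skip
  N→V: V black — skip
  O gray
    O→J: J black — skip
    O→Q: Q black — skip
  O black
  K gray
    K→S: S black — skip
    K→T: T black — skip
    K→R: R black — skip
  K black
  N→T: T black — skip
  N→U: U black — skip
N black
Every edge goes to a white or black vertex — no back edge, so the graph is acyclic.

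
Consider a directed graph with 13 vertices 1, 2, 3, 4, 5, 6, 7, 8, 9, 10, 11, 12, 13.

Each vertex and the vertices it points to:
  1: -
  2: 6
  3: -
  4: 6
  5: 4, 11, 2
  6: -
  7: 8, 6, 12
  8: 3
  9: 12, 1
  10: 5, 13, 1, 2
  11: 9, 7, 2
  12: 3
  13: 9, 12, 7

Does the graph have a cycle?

DFS with white/gray/black marking, starting from 2:
2 gray
  6 gray
  6 black
2 black
1 gray
1 black
3 gray
3 black
4 gray
  4→6: 6 black — skip
4 black
5 gray
  5→4: 4 black — skip
  11 gray
    9 gray
      12 gray
        12→3: 3 black — skip
      12 black
      9→1: 1 black — skip
    9 black
    7 gray
      8 gray
        8→3: 3 black — skip
      8 black
      7→6: 6 black — skip
      7→12: 12 black — skip
    7 black
    11→2: 2 black — skip
  11 black
  5→2: 2 black — skip
5 black
10 gray
  10→5: 5 black — skip
  13 gray
    13→9: 9 black — skip
    13→12: 12 black — skip
    13→7: 7 black — skip
  13 black
  10→1: 1 black — skip
  10→2: 2 black — skip
10 black
Every edge goes to a white or black vertex — no back edge, so the graph is acyclic.

No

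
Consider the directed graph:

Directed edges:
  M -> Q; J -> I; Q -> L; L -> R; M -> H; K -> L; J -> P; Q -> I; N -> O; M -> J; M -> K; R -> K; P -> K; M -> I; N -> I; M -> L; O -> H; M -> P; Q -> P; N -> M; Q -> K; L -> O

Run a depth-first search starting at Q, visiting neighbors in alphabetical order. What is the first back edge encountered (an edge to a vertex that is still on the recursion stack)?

R->K

DFS from Q (visiting neighbors in alphabetical order); mark gray on enter, black on exit:
Q gray
  I gray
  I black
  K gray
    L gray
      O gray
        H gray
        H black
      O black
      R gray
        R→K: K is gray → back edge
First back edge: R → K.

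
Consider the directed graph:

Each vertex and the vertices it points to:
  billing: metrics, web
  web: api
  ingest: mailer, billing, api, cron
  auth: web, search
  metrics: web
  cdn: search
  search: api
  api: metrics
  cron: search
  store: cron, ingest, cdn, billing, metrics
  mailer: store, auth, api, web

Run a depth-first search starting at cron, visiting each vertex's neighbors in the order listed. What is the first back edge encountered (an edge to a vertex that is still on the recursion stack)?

web→api

DFS from cron (visiting each vertex's neighbors in the order listed); mark gray on enter, black on exit:
cron gray
  search gray
    api gray
      metrics gray
        web gray
          web→api: api is gray → back edge
First back edge: web → api.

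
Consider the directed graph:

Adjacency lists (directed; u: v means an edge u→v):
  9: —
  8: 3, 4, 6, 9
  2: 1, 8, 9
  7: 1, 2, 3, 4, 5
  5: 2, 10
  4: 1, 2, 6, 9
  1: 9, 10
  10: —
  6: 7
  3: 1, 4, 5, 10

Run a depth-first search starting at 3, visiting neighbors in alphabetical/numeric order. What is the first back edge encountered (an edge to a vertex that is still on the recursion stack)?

DFS from 3 (visiting neighbors in alphabetical/numeric order); mark gray on enter, black on exit:
3 gray
  1 gray
    9 gray
    9 black
    10 gray
    10 black
  1 black
  4 gray
    4→1: 1 black — skip
    2 gray
      2→1: 1 black — skip
      8 gray
        8→3: 3 is gray → back edge
First back edge: 8 → 3.

8→3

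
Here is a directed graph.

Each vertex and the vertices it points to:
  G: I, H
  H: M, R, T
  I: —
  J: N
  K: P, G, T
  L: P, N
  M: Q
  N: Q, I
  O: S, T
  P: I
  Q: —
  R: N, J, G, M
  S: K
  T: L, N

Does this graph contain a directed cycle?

DFS with white/gray/black marking, starting from O:
O gray
  S gray
    K gray
      P gray
        I gray
        I black
      P black
      G gray
        G→I: I black — skip
        H gray
          M gray
            Q gray
            Q black
          M black
          R gray
            N gray
              N→Q: Q black — skip
              N→I: I black — skip
            N black
            J gray
              J→N: N black — skip
            J black
            R→G: G is gray → back edge
Back edge found, so a cycle exists: G → H → R → G.

Yes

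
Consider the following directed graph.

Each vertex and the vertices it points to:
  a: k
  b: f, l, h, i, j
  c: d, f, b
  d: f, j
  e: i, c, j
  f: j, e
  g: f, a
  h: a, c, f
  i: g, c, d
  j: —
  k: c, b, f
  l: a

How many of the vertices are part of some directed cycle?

11

A vertex is on a directed cycle iff it belongs to a strongly connected component of size ≥ 2 (or has a self-loop).
The vertices on cycles are {a, b, c, d, e, f, g, h, i, k, l} — 11 in total.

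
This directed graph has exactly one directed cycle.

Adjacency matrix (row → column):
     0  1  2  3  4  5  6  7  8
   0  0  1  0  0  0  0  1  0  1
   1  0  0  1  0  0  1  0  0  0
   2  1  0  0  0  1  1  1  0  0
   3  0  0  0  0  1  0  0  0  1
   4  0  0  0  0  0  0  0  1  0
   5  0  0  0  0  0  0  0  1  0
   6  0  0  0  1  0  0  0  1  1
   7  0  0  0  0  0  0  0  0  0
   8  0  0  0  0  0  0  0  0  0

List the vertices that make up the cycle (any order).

DFS with gray/black marking from 2:
2 gray
  4 gray
    7 gray
    7 black
  4 black
  5 gray
    5→7: 7 black — skip
  5 black
  0 gray
    1 gray
      1→2: 2 is gray → back edge
Back edge closes the cycle 2 → 0 → 1 → 2; its vertices are {0, 1, 2}.

0, 1, 2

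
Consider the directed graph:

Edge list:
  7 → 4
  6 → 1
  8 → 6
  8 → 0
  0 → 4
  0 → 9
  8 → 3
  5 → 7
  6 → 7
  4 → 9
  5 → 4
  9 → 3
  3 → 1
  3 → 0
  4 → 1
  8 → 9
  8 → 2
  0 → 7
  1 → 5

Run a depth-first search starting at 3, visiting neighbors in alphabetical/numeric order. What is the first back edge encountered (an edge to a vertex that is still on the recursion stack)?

5→4

DFS from 3 (visiting neighbors in alphabetical/numeric order); mark gray on enter, black on exit:
3 gray
  0 gray
    4 gray
      1 gray
        5 gray
          5→4: 4 is gray → back edge
First back edge: 5 → 4.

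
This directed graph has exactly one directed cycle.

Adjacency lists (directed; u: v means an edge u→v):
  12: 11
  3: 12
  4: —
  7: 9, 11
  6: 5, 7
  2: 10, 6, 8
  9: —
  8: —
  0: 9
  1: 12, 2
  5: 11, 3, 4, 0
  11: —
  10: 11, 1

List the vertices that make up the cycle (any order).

DFS with gray/black marking from 2:
2 gray
  10 gray
    11 gray
    11 black
    1 gray
      12 gray
        12→11: 11 black — skip
      12 black
      1→2: 2 is gray → back edge
Back edge closes the cycle 2 → 10 → 1 → 2; its vertices are {1, 2, 10}.

1, 2, 10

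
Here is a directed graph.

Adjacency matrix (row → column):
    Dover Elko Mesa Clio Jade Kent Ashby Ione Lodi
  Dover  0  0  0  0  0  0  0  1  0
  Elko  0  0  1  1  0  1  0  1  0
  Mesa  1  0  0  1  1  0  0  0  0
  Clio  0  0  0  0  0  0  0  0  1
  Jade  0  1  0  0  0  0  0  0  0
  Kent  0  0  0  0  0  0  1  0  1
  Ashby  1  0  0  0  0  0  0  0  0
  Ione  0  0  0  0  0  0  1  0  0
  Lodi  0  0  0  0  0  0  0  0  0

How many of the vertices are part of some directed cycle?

A vertex is on a directed cycle iff it belongs to a strongly connected component of size ≥ 2 (or has a self-loop).
The vertices on cycles are {Elko, Ione, Jade, Mesa, Ashby, Dover} — 6 in total.

6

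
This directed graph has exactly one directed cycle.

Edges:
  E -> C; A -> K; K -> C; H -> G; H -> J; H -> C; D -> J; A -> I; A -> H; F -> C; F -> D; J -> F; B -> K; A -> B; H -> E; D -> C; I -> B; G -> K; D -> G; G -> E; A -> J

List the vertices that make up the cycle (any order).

DFS with gray/black marking from J:
J gray
  F gray
    C gray
    C black
    D gray
      D→C: C black — skip
      G gray
        E gray
          E→C: C black — skip
        E black
        K gray
          K→C: C black — skip
        K black
      G black
      D→J: J is gray → back edge
Back edge closes the cycle J → F → D → J; its vertices are {D, F, J}.

D, F, J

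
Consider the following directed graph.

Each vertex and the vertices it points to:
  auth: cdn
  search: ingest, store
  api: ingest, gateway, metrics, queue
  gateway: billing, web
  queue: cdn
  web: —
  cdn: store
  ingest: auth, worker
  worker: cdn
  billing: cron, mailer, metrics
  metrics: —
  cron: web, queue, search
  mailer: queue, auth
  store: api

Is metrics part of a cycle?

No

metrics lies on a cycle iff there is a path from metrics back to itself.
Exploring from metrics, it never reaches itself; equivalently, its strongly connected component is a singleton.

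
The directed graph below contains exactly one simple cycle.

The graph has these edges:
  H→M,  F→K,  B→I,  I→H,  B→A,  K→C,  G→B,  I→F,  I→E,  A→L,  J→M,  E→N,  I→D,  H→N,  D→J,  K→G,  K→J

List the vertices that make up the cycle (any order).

B, F, G, I, K

DFS with gray/black marking from K:
K gray
  J gray
    M gray
    M black
  J black
  C gray
  C black
  G gray
    B gray
      A gray
        L gray
        L black
      A black
      I gray
        F gray
          F→K: K is gray → back edge
Back edge closes the cycle K → G → B → I → F → K; its vertices are {B, F, G, I, K}.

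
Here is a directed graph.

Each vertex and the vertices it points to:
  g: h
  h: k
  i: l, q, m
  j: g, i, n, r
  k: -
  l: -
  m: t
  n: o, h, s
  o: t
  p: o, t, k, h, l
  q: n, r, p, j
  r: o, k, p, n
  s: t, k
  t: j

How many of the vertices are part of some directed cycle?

10

A vertex is on a directed cycle iff it belongs to a strongly connected component of size ≥ 2 (or has a self-loop).
The vertices on cycles are {i, j, m, n, o, p, q, r, s, t} — 10 in total.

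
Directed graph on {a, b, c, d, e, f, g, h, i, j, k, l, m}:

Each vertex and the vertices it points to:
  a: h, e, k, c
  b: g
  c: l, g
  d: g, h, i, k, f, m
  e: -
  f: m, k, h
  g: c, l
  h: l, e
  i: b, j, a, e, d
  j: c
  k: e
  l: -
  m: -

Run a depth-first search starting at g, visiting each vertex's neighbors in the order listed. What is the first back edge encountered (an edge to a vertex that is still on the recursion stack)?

c→g

DFS from g (visiting each vertex's neighbors in the order listed); mark gray on enter, black on exit:
g gray
  c gray
    l gray
    l black
    c→g: g is gray → back edge
First back edge: c → g.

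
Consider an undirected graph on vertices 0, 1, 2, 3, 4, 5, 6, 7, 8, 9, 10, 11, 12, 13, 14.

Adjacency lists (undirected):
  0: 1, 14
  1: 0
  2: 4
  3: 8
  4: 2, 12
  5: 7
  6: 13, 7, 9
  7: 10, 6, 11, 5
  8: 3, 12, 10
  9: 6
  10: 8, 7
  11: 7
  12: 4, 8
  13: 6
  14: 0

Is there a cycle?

DFS, tracking each vertex's parent; an edge to a visited non-parent vertex closes a cycle.
Start from 7:
visit 7 (parent –)
  visit 10 (parent 7)
    visit 8 (parent 10)
      visit 3 (parent 8)
        3–8: parent, skip
      visit 12 (parent 8)
        visit 4 (parent 12)
          visit 2 (parent 4)
            2–4: parent, skip
          4–12: parent, skip
        12–8: parent, skip
      8–10: parent, skip
    10–7: parent, skip
  visit 6 (parent 7)
    visit 13 (parent 6)
      13–6: parent, skip
    6–7: parent, skip
    visit 9 (parent 6)
      9–6: parent, skip
  visit 11 (parent 7)
    11–7: parent, skip
  visit 5 (parent 7)
    5–7: parent, skip
visit 0 (parent –)
  visit 1 (parent 0)
    1–0: parent, skip
  visit 14 (parent 0)
    14–0: parent, skip
No non-parent visited neighbor found — the graph is a forest.

No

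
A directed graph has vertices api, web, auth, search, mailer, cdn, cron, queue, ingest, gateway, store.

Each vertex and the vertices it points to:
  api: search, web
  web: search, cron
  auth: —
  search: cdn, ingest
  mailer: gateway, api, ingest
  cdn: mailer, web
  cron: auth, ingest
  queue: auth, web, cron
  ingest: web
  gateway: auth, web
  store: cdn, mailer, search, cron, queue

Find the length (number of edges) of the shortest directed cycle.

3

For each vertex v, BFS finds the shortest path from v back to v.
The shortest such closed walk is cdn → web → search → cdn, length 3.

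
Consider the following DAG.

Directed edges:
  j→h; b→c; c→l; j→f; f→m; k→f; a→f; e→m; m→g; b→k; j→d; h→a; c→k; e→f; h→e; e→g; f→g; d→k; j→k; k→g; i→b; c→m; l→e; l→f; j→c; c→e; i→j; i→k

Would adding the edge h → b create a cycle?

No

Adding h→b creates a cycle iff b can already reach h.
Explore from b: no path reaches h. The graph stays acyclic.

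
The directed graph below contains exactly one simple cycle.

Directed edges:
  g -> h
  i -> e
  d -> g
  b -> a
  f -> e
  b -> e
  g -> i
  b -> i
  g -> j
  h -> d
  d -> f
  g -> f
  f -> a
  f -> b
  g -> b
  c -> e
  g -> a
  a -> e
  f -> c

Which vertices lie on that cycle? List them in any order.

DFS with gray/black marking from h:
h gray
  d gray
    f gray
      c gray
        e gray
        e black
      c black
      a gray
        a→e: e black — skip
      a black
      b gray
        i gray
          i→e: e black — skip
        i black
        b→e: e black — skip
        b→a: a black — skip
      b black
      f→e: e black — skip
    f black
    g gray
      g→h: h is gray → back edge
Back edge closes the cycle h → d → g → h; its vertices are {d, g, h}.

d, g, h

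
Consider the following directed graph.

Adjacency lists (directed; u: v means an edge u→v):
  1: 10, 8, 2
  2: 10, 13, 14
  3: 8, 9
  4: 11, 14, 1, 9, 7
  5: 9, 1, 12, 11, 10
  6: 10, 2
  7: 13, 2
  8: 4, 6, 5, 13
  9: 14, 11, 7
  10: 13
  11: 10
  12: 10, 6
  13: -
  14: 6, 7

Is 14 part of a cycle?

Yes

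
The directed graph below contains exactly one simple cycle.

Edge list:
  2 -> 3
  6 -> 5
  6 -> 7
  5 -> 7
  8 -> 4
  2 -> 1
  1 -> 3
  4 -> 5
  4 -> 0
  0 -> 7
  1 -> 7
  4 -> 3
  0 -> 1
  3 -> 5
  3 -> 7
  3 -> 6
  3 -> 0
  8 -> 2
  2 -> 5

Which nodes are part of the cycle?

DFS with gray/black marking from 3:
3 gray
  5 gray
    7 gray
    7 black
  5 black
  3→7: 7 black — skip
  0 gray
    1 gray
      1→3: 3 is gray → back edge
Back edge closes the cycle 3 → 0 → 1 → 3; its vertices are {0, 1, 3}.

0, 1, 3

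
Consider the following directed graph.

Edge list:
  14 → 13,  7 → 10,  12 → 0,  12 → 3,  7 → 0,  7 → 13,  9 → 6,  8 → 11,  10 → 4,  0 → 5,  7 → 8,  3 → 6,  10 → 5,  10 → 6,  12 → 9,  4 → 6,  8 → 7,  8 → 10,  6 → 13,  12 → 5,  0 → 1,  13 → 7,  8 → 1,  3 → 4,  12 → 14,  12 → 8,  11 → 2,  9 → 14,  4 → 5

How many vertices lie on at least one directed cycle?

6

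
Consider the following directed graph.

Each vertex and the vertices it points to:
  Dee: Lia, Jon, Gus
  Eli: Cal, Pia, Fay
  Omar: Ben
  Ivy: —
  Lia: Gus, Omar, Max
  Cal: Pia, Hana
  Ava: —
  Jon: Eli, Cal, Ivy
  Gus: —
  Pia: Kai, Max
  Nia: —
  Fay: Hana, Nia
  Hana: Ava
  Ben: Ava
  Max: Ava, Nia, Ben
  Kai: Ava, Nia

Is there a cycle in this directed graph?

No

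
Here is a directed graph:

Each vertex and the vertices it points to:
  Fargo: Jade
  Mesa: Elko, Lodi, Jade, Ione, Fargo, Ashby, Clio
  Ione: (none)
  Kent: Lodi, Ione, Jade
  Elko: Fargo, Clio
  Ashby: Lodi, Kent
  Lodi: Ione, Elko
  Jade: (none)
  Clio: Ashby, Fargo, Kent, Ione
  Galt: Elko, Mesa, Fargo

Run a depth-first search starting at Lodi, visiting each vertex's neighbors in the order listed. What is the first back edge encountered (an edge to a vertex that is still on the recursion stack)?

DFS from Lodi (visiting each vertex's neighbors in the order listed); mark gray on enter, black on exit:
Lodi gray
  Ione gray
  Ione black
  Elko gray
    Fargo gray
      Jade gray
      Jade black
    Fargo black
    Clio gray
      Ashby gray
        Ashby→Lodi: Lodi is gray → back edge
First back edge: Ashby → Lodi.

Ashby→Lodi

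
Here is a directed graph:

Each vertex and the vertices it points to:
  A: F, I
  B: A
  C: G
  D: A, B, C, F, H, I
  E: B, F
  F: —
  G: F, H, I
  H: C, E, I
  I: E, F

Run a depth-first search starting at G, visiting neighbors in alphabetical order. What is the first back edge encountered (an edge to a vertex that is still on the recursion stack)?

C→G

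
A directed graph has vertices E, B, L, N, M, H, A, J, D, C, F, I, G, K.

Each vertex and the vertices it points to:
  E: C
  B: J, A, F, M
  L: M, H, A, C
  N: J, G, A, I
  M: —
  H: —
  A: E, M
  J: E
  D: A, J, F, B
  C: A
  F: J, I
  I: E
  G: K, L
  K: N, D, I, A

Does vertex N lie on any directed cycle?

Yes

N is on a cycle iff N can reach itself via ≥1 edge.
N → G → K → N — yes.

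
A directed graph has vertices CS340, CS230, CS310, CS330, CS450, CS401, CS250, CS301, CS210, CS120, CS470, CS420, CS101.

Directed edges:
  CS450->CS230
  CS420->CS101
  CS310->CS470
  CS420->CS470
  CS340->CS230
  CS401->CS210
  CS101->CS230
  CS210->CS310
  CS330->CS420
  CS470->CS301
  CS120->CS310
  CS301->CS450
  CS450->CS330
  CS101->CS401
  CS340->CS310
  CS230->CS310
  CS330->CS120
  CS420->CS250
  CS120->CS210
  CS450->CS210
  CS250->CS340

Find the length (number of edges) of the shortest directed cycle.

For each vertex v, BFS finds the shortest path from v back to v.
The shortest such closed walk is CS330 → CS420 → CS470 → CS301 → CS450 → CS330, length 5.

5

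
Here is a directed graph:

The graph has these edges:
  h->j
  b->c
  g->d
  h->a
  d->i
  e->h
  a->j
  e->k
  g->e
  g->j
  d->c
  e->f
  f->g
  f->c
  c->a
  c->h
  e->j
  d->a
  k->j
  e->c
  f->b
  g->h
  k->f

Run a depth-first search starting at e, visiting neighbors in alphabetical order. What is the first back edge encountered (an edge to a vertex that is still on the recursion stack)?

g->e

DFS from e (visiting neighbors in alphabetical order); mark gray on enter, black on exit:
e gray
  c gray
    a gray
      j gray
      j black
    a black
    h gray
      h→a: a black — skip
      h→j: j black — skip
    h black
  c black
  f gray
    b gray
      b→c: c black — skip
    b black
    f→c: c black — skip
    g gray
      d gray
        d→a: a black — skip
        d→c: c black — skip
        i gray
        i black
      d black
      g→e: e is gray → back edge
First back edge: g → e.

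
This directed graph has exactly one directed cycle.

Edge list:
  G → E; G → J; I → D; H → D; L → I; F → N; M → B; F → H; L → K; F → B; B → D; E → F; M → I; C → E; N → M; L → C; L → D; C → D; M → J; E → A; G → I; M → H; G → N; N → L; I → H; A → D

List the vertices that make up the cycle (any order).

C, E, F, L, N

DFS with gray/black marking from E:
E gray
  F gray
    N gray
      L gray
        D gray
        D black
        C gray
          C→E: E is gray → back edge
Back edge closes the cycle E → F → N → L → C → E; its vertices are {C, E, F, L, N}.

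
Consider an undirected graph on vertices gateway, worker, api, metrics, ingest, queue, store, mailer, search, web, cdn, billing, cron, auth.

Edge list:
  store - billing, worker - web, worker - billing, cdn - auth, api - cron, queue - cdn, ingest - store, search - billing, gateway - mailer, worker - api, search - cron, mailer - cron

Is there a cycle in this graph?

Yes

DFS, tracking each vertex's parent; an edge to a visited non-parent vertex closes a cycle.
Start from cdn:
visit cdn (parent –)
  visit queue (parent cdn)
    queue–cdn: parent, skip
  visit auth (parent cdn)
    auth–cdn: parent, skip
visit gateway (parent –)
  visit mailer (parent gateway)
    visit cron (parent mailer)
      visit api (parent cron)
        visit worker (parent api)
          visit web (parent worker)
            web–worker: parent, skip
          worker–api: parent, skip
          visit billing (parent worker)
            visit search (parent billing)
              search–billing: parent, skip
              search–cron: cron visited and ≠ parent → cycle
Cycle: cron – api – worker – billing – search – cron.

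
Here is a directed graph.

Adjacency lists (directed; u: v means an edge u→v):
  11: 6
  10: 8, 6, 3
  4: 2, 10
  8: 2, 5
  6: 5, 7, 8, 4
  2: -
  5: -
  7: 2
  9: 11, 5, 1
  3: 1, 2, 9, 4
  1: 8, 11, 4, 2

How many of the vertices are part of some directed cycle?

7

A vertex is on a directed cycle iff it belongs to a strongly connected component of size ≥ 2 (or has a self-loop).
The vertices on cycles are {1, 3, 4, 6, 9, 10, 11} — 7 in total.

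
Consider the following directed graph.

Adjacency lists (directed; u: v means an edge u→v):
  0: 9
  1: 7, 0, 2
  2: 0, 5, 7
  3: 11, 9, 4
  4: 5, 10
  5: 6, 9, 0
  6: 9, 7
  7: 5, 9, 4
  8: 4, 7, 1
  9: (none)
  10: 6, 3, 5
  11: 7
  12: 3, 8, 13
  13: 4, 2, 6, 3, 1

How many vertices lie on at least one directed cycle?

A vertex is on a directed cycle iff it belongs to a strongly connected component of size ≥ 2 (or has a self-loop).
The vertices on cycles are {3, 4, 5, 6, 7, 10, 11} — 7 in total.

7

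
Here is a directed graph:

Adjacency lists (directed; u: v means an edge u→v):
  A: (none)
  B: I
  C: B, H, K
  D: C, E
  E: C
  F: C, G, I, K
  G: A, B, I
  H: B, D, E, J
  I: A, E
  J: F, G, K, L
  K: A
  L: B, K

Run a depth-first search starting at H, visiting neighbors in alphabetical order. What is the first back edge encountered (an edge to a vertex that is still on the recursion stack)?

C→B

DFS from H (visiting neighbors in alphabetical order); mark gray on enter, black on exit:
H gray
  B gray
    I gray
      A gray
      A black
      E gray
        C gray
          C→B: B is gray → back edge
First back edge: C → B.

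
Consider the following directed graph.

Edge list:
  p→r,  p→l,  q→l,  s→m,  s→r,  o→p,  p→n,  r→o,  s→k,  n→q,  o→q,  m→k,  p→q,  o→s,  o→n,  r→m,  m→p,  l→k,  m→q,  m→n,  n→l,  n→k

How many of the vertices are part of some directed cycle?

5

A vertex is on a directed cycle iff it belongs to a strongly connected component of size ≥ 2 (or has a self-loop).
The vertices on cycles are {m, o, p, r, s} — 5 in total.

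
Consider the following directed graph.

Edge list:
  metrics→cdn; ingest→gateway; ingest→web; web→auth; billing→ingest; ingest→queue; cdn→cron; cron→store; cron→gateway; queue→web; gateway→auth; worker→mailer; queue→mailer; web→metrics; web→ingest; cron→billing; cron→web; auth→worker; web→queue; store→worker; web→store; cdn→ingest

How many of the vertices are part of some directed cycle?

A vertex is on a directed cycle iff it belongs to a strongly connected component of size ≥ 2 (or has a self-loop).
The vertices on cycles are {cdn, web, cron, queue, ingest, billing, metrics} — 7 in total.

7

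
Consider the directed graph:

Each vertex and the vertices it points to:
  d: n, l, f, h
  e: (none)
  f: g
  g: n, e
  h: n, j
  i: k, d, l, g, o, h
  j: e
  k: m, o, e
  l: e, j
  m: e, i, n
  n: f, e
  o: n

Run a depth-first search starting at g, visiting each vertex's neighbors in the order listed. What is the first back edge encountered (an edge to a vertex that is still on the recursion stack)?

DFS from g (visiting each vertex's neighbors in the order listed); mark gray on enter, black on exit:
g gray
  n gray
    f gray
      f→g: g is gray → back edge
First back edge: f → g.

f→g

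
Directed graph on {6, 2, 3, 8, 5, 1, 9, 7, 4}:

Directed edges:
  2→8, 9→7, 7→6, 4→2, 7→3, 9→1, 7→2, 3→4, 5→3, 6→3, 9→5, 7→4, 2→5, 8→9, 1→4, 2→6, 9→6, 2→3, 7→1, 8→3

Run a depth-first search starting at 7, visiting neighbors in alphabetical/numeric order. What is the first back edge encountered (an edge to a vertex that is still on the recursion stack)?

3->4

DFS from 7 (visiting neighbors in alphabetical/numeric order); mark gray on enter, black on exit:
7 gray
  1 gray
    4 gray
      2 gray
        3 gray
          3→4: 4 is gray → back edge
First back edge: 3 → 4.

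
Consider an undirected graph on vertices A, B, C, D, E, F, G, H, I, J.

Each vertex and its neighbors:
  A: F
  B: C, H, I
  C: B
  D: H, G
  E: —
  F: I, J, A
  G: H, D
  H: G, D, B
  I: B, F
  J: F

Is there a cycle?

Yes

DFS, tracking each vertex's parent; an edge to a visited non-parent vertex closes a cycle.
Start from C:
visit C (parent –)
  visit B (parent C)
    B–C: parent, skip
    visit H (parent B)
      visit G (parent H)
        G–H: parent, skip
        visit D (parent G)
          D–H: H visited and ≠ parent → cycle
Cycle: H – G – D – H.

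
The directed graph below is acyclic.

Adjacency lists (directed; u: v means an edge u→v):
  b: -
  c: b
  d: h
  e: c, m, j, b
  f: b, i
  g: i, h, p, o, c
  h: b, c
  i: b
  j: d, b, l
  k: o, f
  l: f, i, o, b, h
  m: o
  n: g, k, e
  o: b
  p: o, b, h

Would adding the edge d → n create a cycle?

Yes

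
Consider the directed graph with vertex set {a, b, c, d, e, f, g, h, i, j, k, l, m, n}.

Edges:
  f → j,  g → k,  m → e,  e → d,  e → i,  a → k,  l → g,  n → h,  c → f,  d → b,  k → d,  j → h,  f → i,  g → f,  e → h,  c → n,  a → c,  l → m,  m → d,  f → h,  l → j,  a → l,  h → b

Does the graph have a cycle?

DFS with white/gray/black marking, starting from k:
k gray
  d gray
    b gray
    b black
  d black
k black
a gray
  a→k: k black — skip
  c gray
    n gray
      h gray
        h→b: b black — skip
      h black
    n black
    f gray
      j gray
        j→h: h black — skip
      j black
      f→h: h black — skip
      i gray
      i black
    f black
  c black
  l gray
    l→j: j black — skip
    m gray
      m→d: d black — skip
      e gray
        e→h: h black — skip
        e→i: i black — skip
        e→d: d black — skip
      e black
    m black
    g gray
      g→f: f black — skip
      g→k: k black — skip
    g black
  l black
a black
Every edge goes to a white or black vertex — no back edge, so the graph is acyclic.

No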